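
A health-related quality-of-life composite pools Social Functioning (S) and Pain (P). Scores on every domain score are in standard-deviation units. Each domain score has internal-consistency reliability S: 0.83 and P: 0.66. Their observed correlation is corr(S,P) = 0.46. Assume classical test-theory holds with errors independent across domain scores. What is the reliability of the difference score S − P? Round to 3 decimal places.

Var(S−P) = 1 + 1 − 2·0.46 = 2 − 0.92 = 1.08.
Because errors are independent across components, Cov(Tᵢ,Tⱼ) = Cov(Xᵢ,Xⱼ); the off-diagonal part of the true-score variance is the same as above.
True-score variance = [0.83 + 0.66] − 0.92 = 1.49 − 0.92 = 0.57.
Reliability = 0.57 / 1.08 = 0.528.

0.528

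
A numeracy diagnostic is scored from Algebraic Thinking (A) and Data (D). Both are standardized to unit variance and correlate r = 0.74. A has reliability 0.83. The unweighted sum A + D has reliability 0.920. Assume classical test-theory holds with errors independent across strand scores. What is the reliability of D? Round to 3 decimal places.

Var(A+D) = 2 + 2·0.74 = 3.480.
True-score variance = ρ_A + ρ_D + 2·0.74, so 0.920 = (0.83 + ρ_D + 1.48) / 3.480.
ρ_D = 0.920·3.480 − 0.83 − 1.48 = 0.892.

0.892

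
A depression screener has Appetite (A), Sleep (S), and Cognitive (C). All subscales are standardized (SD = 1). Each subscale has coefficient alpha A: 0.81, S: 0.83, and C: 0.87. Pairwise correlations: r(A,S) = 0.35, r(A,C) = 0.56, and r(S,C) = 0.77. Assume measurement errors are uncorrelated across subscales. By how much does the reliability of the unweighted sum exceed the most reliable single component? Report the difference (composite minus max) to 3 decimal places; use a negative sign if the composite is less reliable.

Var(sum) = 3 + 3.36 = 6.36; true-score variance = 2.51 + 3.36 = 5.87; composite reliability = 0.9230.
Max component reliability = 0.8700.
Difference = 0.9230 − 0.8700 = 0.053.

0.053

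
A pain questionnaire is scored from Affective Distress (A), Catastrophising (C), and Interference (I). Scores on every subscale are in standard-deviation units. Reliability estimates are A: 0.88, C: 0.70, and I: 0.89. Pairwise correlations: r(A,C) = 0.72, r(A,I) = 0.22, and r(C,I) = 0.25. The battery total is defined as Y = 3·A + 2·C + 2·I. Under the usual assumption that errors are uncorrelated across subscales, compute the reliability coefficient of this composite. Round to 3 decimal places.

0.910

Var(Y) = 3² + 2² + 2² + 2·[6·0.72 + 6·0.22 + 4·0.25] = 17 + 13.28 = 30.28.
Under uncorrelated errors the observed covariances equal the true-score covariances, so only the own-variance terms attenuate.
True-score variance = [3²·0.88 + 2²·0.70 + 2²·0.89] + 13.28 = 14.28 + 13.28 = 27.56.
Reliability = 27.56 / 30.28 = 0.910.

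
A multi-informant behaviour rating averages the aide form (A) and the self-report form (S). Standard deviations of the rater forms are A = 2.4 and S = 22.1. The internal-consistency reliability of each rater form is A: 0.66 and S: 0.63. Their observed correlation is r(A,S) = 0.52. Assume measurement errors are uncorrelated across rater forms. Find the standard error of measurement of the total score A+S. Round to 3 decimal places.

13.516

Var(total) = 494.17 + 55.1616 = 549.332.
True-score variance = 311.5 + 55.1616 = 366.662, so reliability = 0.6675.
Error variance = 549.332 − 366.662 = 182.67; SEM = √182.67 = 13.516.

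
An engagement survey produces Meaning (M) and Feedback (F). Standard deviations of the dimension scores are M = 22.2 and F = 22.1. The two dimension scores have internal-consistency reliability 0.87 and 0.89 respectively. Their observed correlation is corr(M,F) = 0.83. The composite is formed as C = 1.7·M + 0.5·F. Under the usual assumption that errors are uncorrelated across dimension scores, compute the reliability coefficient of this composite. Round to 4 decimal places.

Var(C) = 1.7²·22.2² + 0.5²·22.1² + 2·[0.85·22.2·22.1·0.83] = 1546.41 + 692.265 = 2238.67.
Because errors are independent across components, Cov(Tᵢ,Tⱼ) = Cov(Xᵢ,Xⱼ); the off-diagonal part of the true-score variance is the same as above.
True-score variance = [1.7²·22.2²·0.87 + 0.5²·22.1²·0.89] + 692.265 = 1347.82 + 692.265 = 2040.08.
Reliability = 2040.08 / 2238.67 = 0.9113.

0.9113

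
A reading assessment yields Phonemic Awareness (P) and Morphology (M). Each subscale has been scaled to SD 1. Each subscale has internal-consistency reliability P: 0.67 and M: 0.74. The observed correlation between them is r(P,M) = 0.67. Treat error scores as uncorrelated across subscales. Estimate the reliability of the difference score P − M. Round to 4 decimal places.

Var(P−M) = 1 + 1 − 2·0.67 = 2 − 1.34 = 0.66.
With uncorrelated errors the cross-covariances are all true-score covariance, so they carry over unchanged; only the diagonal terms shrink to ρᵢσᵢ².
True-score variance = [0.67 + 0.74] − 1.34 = 1.41 − 1.34 = 0.07.
Reliability = 0.07 / 0.66 = 0.1061.

0.1061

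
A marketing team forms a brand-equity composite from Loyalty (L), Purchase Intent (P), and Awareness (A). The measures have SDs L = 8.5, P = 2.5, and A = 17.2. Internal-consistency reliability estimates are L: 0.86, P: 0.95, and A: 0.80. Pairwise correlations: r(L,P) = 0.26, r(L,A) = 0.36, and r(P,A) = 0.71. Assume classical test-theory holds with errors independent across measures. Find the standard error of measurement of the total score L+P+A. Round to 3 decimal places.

8.342

Var(total) = 374.34 + 177.374 = 551.714.
True-score variance = 304.745 + 177.374 = 482.118, so reliability = 0.8739.
Error variance = 551.714 − 482.118 = 69.5955; SEM = √69.5955 = 8.342.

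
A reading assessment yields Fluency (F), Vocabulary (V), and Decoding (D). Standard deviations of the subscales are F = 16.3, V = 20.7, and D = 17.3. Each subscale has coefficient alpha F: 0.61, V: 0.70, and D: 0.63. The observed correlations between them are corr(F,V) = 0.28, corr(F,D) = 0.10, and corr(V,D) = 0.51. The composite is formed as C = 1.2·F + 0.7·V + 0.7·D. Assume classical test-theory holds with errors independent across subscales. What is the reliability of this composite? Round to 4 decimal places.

0.7630

Var(C) = 1.2²·16.3² + 0.7²·20.7² + 0.7²·17.3² + 2·[0.84·16.3·20.7·0.28 + 0.84·16.3·17.3·0.10 + 0.49·20.7·17.3·0.51] = 739.206 + 385.075 = 1124.28.
Under uncorrelated errors the observed covariances equal the true-score covariances, so only the own-variance terms attenuate.
True-score variance = [1.2²·16.3²·0.61 + 0.7²·20.7²·0.70 + 0.7²·17.3²·0.63] + 385.075 = 472.745 + 385.075 = 857.82.
Reliability = 857.82 / 1124.28 = 0.7630.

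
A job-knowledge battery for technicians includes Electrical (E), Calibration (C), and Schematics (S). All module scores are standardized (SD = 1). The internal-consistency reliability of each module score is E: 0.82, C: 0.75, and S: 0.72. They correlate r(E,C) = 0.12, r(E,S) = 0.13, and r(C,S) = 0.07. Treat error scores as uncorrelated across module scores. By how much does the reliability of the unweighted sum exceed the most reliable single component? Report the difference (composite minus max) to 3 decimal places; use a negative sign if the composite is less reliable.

-0.015

Var(sum) = 3 + 0.64 = 3.64; true-score variance = 2.29 + 0.64 = 2.93; composite reliability = 0.8049.
Max component reliability = 0.8200.
Difference = 0.8049 − 0.8200 = -0.015.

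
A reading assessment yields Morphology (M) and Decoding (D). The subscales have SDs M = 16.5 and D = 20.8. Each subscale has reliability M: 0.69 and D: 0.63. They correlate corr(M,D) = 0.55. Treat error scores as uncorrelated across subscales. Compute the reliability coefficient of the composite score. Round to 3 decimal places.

Var(M+D) = 16.5² + 20.8² + 2·[16.5·20.8·0.55] = 704.89 + 377.52 = 1082.41.
Because errors are independent across components, Cov(Tᵢ,Tⱼ) = Cov(Xᵢ,Xⱼ); the off-diagonal part of the true-score variance is the same as above.
True-score variance = [16.5²·0.69 + 20.8²·0.63] + 377.52 = 460.416 + 377.52 = 837.936.
Reliability = 837.936 / 1082.41 = 0.774.

0.774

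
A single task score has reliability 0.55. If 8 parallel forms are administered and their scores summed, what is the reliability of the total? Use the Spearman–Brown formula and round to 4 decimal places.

ρ_k = kρ / (1 + (k−1)ρ) = 8·0.55 / (1 + 7·0.55) = 4.400 / 4.850 = 0.9072.

0.9072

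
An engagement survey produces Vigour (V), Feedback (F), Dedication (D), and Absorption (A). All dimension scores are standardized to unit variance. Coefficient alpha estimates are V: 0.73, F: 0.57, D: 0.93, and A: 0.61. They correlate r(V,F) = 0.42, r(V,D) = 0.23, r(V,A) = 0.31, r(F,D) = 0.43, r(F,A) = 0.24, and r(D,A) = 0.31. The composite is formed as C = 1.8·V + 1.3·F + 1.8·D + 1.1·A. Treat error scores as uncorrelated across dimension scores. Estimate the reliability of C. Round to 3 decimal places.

Var(C) = 1.8² + 1.3² + 1.8² + 1.1² + 2·[2.34·0.42 + 3.24·0.23 + 1.98·0.31 + 2.34·0.43 + 1.43·0.24 + 1.98·0.31] = 9.38 + 8.61 = 17.99.
With uncorrelated errors the cross-covariances are all true-score covariance, so they carry over unchanged; only the diagonal terms shrink to ρᵢσᵢ².
True-score variance = [1.8²·0.73 + 1.3²·0.57 + 1.8²·0.93 + 1.1²·0.61] + 8.61 = 7.0798 + 8.61 = 15.6898.
Reliability = 15.6898 / 17.99 = 0.872.

0.872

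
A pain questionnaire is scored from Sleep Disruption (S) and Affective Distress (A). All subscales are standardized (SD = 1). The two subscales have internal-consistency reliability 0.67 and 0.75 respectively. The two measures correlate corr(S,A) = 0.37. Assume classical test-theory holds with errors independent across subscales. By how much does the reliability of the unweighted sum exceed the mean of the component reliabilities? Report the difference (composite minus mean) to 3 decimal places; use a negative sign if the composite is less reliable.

Var(sum) = 2 + 0.74 = 2.74; true-score variance = 1.42 + 0.74 = 2.16; composite reliability = 0.7883.
Mean component reliability = 0.7100.
Difference = 0.7883 − 0.7100 = 0.078.

0.078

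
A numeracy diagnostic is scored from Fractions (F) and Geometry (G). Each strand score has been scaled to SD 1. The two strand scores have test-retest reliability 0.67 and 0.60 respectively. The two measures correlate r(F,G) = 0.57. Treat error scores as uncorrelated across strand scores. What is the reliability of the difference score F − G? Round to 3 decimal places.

0.151

Var(F−G) = 1 + 1 − 2·0.57 = 2 − 1.14 = 0.86.
Under uncorrelated errors the observed covariances equal the true-score covariances, so only the own-variance terms attenuate.
True-score variance = [0.67 + 0.60] − 1.14 = 1.27 − 1.14 = 0.13.
Reliability = 0.13 / 0.86 = 0.151.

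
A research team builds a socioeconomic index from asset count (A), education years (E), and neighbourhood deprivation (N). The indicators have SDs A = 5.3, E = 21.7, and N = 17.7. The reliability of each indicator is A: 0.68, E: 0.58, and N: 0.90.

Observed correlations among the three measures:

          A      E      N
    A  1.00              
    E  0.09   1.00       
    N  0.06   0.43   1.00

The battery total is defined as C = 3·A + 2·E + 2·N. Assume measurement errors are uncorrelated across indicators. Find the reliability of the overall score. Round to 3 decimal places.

Var(C) = 3²·5.3² + 2²·21.7² + 2²·17.7² + 2·[6·5.3·21.7·0.09 + 6·5.3·17.7·0.06 + 4·21.7·17.7·0.43] = 3389.53 + 1513.02 = 4902.55.
With uncorrelated errors the cross-covariances are all true-score covariance, so they carry over unchanged; only the diagonal terms shrink to ρᵢσᵢ².
True-score variance = [3²·5.3²·0.68 + 2²·21.7²·0.58 + 2²·17.7²·0.90] + 1513.02 = 2392.22 + 1513.02 = 3905.24.
Reliability = 3905.24 / 4902.55 = 0.797.

0.797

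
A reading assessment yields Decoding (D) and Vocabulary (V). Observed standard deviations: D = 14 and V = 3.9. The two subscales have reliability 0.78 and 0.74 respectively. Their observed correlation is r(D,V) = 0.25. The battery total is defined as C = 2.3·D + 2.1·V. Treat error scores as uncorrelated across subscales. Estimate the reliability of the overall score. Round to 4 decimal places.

0.8013

Var(C) = 2.3²·14² + 2.1²·3.9² + 2·[4.83·14·3.9·0.25] = 1103.92 + 131.859 = 1235.78.
With uncorrelated errors the cross-covariances are all true-score covariance, so they carry over unchanged; only the diagonal terms shrink to ρᵢσᵢ².
True-score variance = [2.3²·14²·0.78 + 2.1²·3.9²·0.74] + 131.859 = 858.372 + 131.859 = 990.231.
Reliability = 990.231 / 1235.78 = 0.8013.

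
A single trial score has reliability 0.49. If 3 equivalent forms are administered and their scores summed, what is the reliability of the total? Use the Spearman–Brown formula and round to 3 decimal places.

0.742

ρ_k = kρ / (1 + (k−1)ρ) = 3·0.49 / (1 + 2·0.49) = 1.470 / 1.980 = 0.742.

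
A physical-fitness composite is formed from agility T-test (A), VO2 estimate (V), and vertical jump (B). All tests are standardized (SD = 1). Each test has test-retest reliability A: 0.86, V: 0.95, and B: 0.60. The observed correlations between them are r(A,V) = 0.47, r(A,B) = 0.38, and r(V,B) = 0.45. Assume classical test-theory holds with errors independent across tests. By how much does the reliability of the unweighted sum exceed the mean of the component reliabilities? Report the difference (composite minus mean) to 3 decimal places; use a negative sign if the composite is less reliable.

0.091

Var(sum) = 3 + 2.6 = 5.6; true-score variance = 2.41 + 2.6 = 5.01; composite reliability = 0.8946.
Mean component reliability = 0.8033.
Difference = 0.8946 − 0.8033 = 0.091.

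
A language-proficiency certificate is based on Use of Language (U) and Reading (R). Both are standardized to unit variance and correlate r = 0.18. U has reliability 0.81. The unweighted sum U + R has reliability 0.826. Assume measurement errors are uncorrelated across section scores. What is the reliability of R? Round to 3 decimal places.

0.779

Var(U+R) = 2 + 2·0.18 = 2.360.
True-score variance = ρ_U + ρ_R + 2·0.18, so 0.826 = (0.81 + ρ_R + 0.36) / 2.360.
ρ_R = 0.826·2.360 − 0.81 − 0.36 = 0.779.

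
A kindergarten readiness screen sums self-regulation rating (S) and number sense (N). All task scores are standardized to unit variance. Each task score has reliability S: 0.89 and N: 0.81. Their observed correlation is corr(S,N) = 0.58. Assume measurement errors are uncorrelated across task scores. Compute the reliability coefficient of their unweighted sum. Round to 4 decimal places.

0.9051

Var(S+N) = 2 + 2·[0.58] = 2 + 1.16 = 3.16.
With uncorrelated errors the cross-covariances are all true-score covariance, so they carry over unchanged; only the diagonal terms shrink to ρᵢσᵢ².
True-score variance = [0.89 + 0.81] + 1.16 = 1.7 + 1.16 = 2.86.
Reliability = 2.86 / 3.16 = 0.9051.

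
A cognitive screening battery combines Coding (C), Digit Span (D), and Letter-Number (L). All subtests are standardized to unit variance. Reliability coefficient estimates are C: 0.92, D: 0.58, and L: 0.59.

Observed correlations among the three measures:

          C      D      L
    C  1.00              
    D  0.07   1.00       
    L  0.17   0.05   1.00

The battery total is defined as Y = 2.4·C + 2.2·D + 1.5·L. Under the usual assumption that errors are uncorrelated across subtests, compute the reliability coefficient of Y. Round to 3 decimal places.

Var(Y) = 2.4² + 2.2² + 1.5² + 2·[5.28·0.07 + 3.6·0.17 + 3.3·0.05] = 12.85 + 2.2932 = 15.1432.
Under uncorrelated errors the observed covariances equal the true-score covariances, so only the own-variance terms attenuate.
True-score variance = [2.4²·0.92 + 2.2²·0.58 + 1.5²·0.59] + 2.2932 = 9.4339 + 2.2932 = 11.7271.
Reliability = 11.7271 / 15.1432 = 0.774.

0.774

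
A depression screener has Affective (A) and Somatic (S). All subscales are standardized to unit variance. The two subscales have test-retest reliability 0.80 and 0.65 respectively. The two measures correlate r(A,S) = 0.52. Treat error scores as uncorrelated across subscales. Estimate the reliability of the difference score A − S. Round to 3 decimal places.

Var(A−S) = 1 + 1 − 2·0.52 = 2 − 1.04 = 0.96.
With uncorrelated errors the cross-covariances are all true-score covariance, so they carry over unchanged; only the diagonal terms shrink to ρᵢσᵢ².
True-score variance = [0.80 + 0.65] − 1.04 = 1.45 − 1.04 = 0.41.
Reliability = 0.41 / 0.96 = 0.427.

0.427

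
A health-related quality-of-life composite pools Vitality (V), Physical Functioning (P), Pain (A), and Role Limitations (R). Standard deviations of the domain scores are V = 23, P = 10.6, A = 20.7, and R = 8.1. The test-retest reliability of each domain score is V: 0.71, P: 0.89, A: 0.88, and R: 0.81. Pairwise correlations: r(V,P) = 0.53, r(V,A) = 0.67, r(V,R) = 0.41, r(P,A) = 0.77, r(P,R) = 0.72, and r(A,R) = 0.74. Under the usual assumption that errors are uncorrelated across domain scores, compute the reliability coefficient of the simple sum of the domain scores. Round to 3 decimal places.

Var(V+P+A+R) = 23² + 10.6² + 20.7² + 8.1² + 2·[23·10.6·0.53 + 23·20.7·0.67 + 23·8.1·0.41 + 10.6·20.7·0.77 + 10.6·8.1·0.72 + 20.7·8.1·0.74] = 1135.46 + 1758.86 = 2894.32.
Under uncorrelated errors the observed covariances equal the true-score covariances, so only the own-variance terms attenuate.
True-score variance = [23²·0.71 + 10.6²·0.89 + 20.7²·0.88 + 8.1²·0.81] + 1758.86 = 905.806 + 1758.86 = 2664.67.
Reliability = 2664.67 / 2894.32 = 0.921.

0.921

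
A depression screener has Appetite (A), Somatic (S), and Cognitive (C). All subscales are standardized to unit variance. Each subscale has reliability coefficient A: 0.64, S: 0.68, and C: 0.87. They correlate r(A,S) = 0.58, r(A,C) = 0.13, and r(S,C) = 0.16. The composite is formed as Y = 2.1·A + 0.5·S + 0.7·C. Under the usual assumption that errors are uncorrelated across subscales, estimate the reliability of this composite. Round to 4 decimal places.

Var(Y) = 2.1² + 0.5² + 0.7² + 2·[1.05·0.58 + 1.47·0.13 + 0.35·0.16] = 5.15 + 1.7122 = 6.8622.
With uncorrelated errors the cross-covariances are all true-score covariance, so they carry over unchanged; only the diagonal terms shrink to ρᵢσᵢ².
True-score variance = [2.1²·0.64 + 0.5²·0.68 + 0.7²·0.87] + 1.7122 = 3.4187 + 1.7122 = 5.1309.
Reliability = 5.1309 / 6.8622 = 0.7477.

0.7477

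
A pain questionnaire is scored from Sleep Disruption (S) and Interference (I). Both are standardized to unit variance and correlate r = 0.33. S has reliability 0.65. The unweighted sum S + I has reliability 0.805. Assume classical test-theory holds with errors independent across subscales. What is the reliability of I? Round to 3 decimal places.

Var(S+I) = 2 + 2·0.33 = 2.660.
True-score variance = ρ_S + ρ_I + 2·0.33, so 0.805 = (0.65 + ρ_I + 0.66) / 2.660.
ρ_I = 0.805·2.660 − 0.65 − 0.66 = 0.831.

0.831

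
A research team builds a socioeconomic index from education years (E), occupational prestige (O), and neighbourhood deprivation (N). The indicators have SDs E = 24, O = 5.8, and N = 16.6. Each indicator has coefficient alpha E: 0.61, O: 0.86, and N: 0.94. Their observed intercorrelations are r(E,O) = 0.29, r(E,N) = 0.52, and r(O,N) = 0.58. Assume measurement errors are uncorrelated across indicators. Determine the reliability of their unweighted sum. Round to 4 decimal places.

0.8352

Var(E+O+N) = 24² + 5.8² + 16.6² + 2·[24·5.8·0.29 + 24·16.6·0.52 + 5.8·16.6·0.58] = 885.2 + 606.757 = 1491.96.
Because errors are independent across components, Cov(Tᵢ,Tⱼ) = Cov(Xᵢ,Xⱼ); the off-diagonal part of the true-score variance is the same as above.
True-score variance = [24²·0.61 + 5.8²·0.86 + 16.6²·0.94] + 606.757 = 639.317 + 606.757 = 1246.07.
Reliability = 1246.07 / 1491.96 = 0.8352.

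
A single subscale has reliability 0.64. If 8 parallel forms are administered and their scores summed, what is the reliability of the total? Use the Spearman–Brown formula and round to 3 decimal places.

0.934

ρ_k = kρ / (1 + (k−1)ρ) = 8·0.64 / (1 + 7·0.64) = 5.120 / 5.480 = 0.934.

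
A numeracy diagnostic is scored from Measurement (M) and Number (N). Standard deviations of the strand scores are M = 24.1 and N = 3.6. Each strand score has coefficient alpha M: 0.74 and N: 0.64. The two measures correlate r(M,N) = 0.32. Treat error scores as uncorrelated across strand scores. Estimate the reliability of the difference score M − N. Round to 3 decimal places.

0.711

Var(M−N) = 24.1² + 3.6² − 2·24.1·3.6·0.32 = 593.77 − 55.5264 = 538.244.
Because errors are independent across components, Cov(Tᵢ,Tⱼ) = Cov(Xᵢ,Xⱼ); the off-diagonal part of the true-score variance is the same as above.
True-score variance = [24.1²·0.74 + 3.6²·0.64] − 55.5264 = 438.094 − 55.5264 = 382.567.
Reliability = 382.567 / 538.244 = 0.711.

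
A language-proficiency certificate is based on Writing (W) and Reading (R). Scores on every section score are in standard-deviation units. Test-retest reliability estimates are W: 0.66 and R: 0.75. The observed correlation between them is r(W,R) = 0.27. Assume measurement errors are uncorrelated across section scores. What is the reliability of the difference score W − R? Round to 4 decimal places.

Var(W−R) = 1 + 1 − 2·0.27 = 2 − 0.54 = 1.46.
Under uncorrelated errors the observed covariances equal the true-score covariances, so only the own-variance terms attenuate.
True-score variance = [0.66 + 0.75] − 0.54 = 1.41 − 0.54 = 0.87.
Reliability = 0.87 / 1.46 = 0.5959.

0.5959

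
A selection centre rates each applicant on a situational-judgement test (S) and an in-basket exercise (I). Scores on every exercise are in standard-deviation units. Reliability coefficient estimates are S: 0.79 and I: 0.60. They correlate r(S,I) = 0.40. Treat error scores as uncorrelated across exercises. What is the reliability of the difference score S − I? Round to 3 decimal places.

0.492

Var(S−I) = 1 + 1 − 2·0.40 = 2 − 0.8 = 1.2.
With uncorrelated errors the cross-covariances are all true-score covariance, so they carry over unchanged; only the diagonal terms shrink to ρᵢσᵢ².
True-score variance = [0.79 + 0.60] − 0.8 = 1.39 − 0.8 = 0.59.
Reliability = 0.59 / 1.2 = 0.492.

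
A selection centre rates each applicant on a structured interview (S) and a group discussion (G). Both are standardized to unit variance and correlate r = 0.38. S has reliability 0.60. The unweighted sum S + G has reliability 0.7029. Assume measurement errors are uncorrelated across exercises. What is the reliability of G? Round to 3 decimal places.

Var(S+G) = 2 + 2·0.38 = 2.760.
True-score variance = ρ_S + ρ_G + 2·0.38, so 0.7029 = (0.60 + ρ_G + 0.76) / 2.760.
ρ_G = 0.7029·2.760 − 0.60 − 0.76 = 0.580.

0.580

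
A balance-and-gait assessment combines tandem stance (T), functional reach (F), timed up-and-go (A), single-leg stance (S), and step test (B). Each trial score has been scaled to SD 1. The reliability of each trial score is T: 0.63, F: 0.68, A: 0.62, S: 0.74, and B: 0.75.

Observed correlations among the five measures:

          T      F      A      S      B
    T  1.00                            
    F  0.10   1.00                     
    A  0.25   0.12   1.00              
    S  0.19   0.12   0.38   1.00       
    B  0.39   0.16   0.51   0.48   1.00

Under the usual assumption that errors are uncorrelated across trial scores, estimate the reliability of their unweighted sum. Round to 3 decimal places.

0.848

Var(T+F+A+S+B) = 5 + 2·[0.10 + 0.25 + 0.19 + 0.39 + 0.12 + 0.12 + 0.16 + 0.38 + 0.51 + 0.48] = 5 + 5.4 = 10.4.
Because errors are independent across components, Cov(Tᵢ,Tⱼ) = Cov(Xᵢ,Xⱼ); the off-diagonal part of the true-score variance is the same as above.
True-score variance = [0.63 + 0.68 + 0.62 + 0.74 + 0.75] + 5.4 = 3.42 + 5.4 = 8.82.
Reliability = 8.82 / 10.4 = 0.848.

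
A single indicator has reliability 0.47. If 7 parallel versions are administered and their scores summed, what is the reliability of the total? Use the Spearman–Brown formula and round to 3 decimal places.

0.861

ρ_k = kρ / (1 + (k−1)ρ) = 7·0.47 / (1 + 6·0.47) = 3.290 / 3.820 = 0.861.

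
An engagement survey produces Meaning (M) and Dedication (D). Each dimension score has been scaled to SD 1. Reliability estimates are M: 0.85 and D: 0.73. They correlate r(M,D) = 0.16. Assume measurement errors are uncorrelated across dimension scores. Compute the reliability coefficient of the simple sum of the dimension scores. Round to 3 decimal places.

Var(M+D) = 2 + 2·[0.16] = 2 + 0.32 = 2.32.
Under uncorrelated errors the observed covariances equal the true-score covariances, so only the own-variance terms attenuate.
True-score variance = [0.85 + 0.73] + 0.32 = 1.58 + 0.32 = 1.9.
Reliability = 1.9 / 2.32 = 0.819.

0.819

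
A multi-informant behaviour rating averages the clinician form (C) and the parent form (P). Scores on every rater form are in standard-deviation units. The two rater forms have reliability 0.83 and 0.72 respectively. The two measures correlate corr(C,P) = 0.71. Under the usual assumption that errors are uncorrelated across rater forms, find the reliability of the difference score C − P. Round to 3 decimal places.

0.224

Var(C−P) = 1 + 1 − 2·0.71 = 2 − 1.42 = 0.58.
With uncorrelated errors the cross-covariances are all true-score covariance, so they carry over unchanged; only the diagonal terms shrink to ρᵢσᵢ².
True-score variance = [0.83 + 0.72] − 1.42 = 1.55 − 1.42 = 0.13.
Reliability = 0.13 / 0.58 = 0.224.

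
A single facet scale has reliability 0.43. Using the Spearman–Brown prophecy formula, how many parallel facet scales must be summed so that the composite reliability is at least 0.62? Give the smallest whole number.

k ≥ ρ*(1−ρ₁)/(ρ₁(1−ρ*)) = 0.62·0.57 / (0.43·0.38) = 2.163.
Smallest integer k = 3.

3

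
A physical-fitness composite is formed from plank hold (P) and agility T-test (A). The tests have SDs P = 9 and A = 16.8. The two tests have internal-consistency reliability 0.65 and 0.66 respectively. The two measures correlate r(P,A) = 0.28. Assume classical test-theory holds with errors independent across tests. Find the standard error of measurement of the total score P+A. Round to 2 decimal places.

11.15

Var(total) = 363.24 + 84.672 = 447.912.
True-score variance = 238.928 + 84.672 = 323.6, so reliability = 0.7225.
Error variance = 447.912 − 323.6 = 124.312; SEM = √124.312 = 11.15.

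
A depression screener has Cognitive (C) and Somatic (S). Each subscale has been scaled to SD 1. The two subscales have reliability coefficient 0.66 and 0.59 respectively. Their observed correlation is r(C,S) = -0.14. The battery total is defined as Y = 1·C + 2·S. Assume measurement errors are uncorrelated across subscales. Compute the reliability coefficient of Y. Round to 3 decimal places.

Var(Y) = 1 + 2² + 2·[2·(-0.14)] = 5 − 0.56 = 4.44.
With uncorrelated errors the cross-covariances are all true-score covariance, so they carry over unchanged; only the diagonal terms shrink to ρᵢσᵢ².
True-score variance = [0.66 + 2²·0.59] − 0.56 = 3.02 − 0.56 = 2.46.
Reliability = 2.46 / 4.44 = 0.554.

0.554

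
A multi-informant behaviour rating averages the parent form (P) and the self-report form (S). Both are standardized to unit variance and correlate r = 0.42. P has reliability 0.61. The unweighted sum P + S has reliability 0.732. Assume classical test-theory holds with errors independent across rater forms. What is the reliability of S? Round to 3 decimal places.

0.629

Var(P+S) = 2 + 2·0.42 = 2.840.
True-score variance = ρ_P + ρ_S + 2·0.42, so 0.732 = (0.61 + ρ_S + 0.84) / 2.840.
ρ_S = 0.732·2.840 − 0.61 − 0.84 = 0.629.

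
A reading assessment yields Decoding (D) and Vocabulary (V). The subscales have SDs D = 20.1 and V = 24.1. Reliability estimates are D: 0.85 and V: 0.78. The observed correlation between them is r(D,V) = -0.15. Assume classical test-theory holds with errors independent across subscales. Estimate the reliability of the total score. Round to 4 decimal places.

Var(D+V) = 20.1² + 24.1² + 2·[20.1·24.1·(-0.15)] = 984.82 − 145.323 = 839.497.
Under uncorrelated errors the observed covariances equal the true-score covariances, so only the own-variance terms attenuate.
True-score variance = [20.1²·0.85 + 24.1²·0.78] − 145.323 = 796.44 − 145.323 = 651.117.
Reliability = 651.117 / 839.497 = 0.7756.

0.7756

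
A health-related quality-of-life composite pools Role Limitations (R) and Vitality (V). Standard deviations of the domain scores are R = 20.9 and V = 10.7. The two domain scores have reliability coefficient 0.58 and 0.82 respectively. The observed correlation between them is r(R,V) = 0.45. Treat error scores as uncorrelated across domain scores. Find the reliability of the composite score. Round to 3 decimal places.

0.729

Var(R+V) = 20.9² + 10.7² + 2·[20.9·10.7·0.45] = 551.3 + 201.267 = 752.567.
Under uncorrelated errors the observed covariances equal the true-score covariances, so only the own-variance terms attenuate.
True-score variance = [20.9²·0.58 + 10.7²·0.82] + 201.267 = 347.232 + 201.267 = 548.499.
Reliability = 548.499 / 752.567 = 0.729.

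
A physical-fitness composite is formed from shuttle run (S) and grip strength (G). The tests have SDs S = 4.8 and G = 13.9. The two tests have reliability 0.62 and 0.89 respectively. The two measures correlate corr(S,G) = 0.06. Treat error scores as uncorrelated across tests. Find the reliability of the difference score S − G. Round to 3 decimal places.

Var(S−G) = 4.8² + 13.9² − 2·4.8·13.9·0.06 = 216.25 − 8.0064 = 208.244.
Under uncorrelated errors the observed covariances equal the true-score covariances, so only the own-variance terms attenuate.
True-score variance = [4.8²·0.62 + 13.9²·0.89] − 8.0064 = 186.242 − 8.0064 = 178.235.
Reliability = 178.235 / 208.244 = 0.856.

0.856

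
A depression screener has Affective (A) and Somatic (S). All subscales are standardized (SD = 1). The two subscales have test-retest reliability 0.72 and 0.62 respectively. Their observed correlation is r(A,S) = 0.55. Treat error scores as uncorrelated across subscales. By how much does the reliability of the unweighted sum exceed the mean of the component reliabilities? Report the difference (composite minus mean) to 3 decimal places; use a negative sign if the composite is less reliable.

Var(sum) = 2 + 1.1 = 3.1; true-score variance = 1.34 + 1.1 = 2.44; composite reliability = 0.7871.
Mean component reliability = 0.6700.
Difference = 0.7871 − 0.6700 = 0.117.

0.117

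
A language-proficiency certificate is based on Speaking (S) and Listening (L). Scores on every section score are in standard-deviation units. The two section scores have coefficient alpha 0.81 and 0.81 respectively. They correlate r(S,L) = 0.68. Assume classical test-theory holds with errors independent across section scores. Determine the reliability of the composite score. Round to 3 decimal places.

0.887

Var(S+L) = 2 + 2·[0.68] = 2 + 1.36 = 3.36.
With uncorrelated errors the cross-covariances are all true-score covariance, so they carry over unchanged; only the diagonal terms shrink to ρᵢσᵢ².
True-score variance = [0.81 + 0.81] + 1.36 = 1.62 + 1.36 = 2.98.
Reliability = 2.98 / 3.36 = 0.887.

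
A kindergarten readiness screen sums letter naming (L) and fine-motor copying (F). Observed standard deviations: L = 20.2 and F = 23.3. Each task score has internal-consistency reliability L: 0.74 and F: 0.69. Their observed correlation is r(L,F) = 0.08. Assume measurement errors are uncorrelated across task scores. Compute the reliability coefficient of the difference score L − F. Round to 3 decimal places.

Var(L−F) = 20.2² + 23.3² − 2·20.2·23.3·0.08 = 950.93 − 75.3056 = 875.624.
Under uncorrelated errors the observed covariances equal the true-score covariances, so only the own-variance terms attenuate.
True-score variance = [20.2²·0.74 + 23.3²·0.69] − 75.3056 = 676.544 − 75.3056 = 601.238.
Reliability = 601.238 / 875.624 = 0.687.

0.687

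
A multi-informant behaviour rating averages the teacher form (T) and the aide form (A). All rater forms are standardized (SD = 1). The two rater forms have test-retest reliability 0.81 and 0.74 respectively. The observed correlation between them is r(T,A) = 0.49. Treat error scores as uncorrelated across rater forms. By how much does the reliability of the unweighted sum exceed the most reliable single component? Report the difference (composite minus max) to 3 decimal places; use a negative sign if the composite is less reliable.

0.039

Var(sum) = 2 + 0.98 = 2.98; true-score variance = 1.55 + 0.98 = 2.53; composite reliability = 0.8490.
Max component reliability = 0.8100.
Difference = 0.8490 − 0.8100 = 0.039.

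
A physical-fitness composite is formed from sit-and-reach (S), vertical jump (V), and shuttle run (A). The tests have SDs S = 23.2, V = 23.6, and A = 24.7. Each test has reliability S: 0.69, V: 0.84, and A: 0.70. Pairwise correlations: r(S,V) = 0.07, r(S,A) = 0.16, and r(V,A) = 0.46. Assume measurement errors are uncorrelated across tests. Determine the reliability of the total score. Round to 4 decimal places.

0.8245

Var(S+V+A) = 23.2² + 23.6² + 24.7² + 2·[23.2·23.6·0.07 + 23.2·24.7·0.16 + 23.6·24.7·0.46] = 1705.29 + 796.312 = 2501.6.
Under uncorrelated errors the observed covariances equal the true-score covariances, so only the own-variance terms attenuate.
True-score variance = [23.2²·0.69 + 23.6²·0.84 + 24.7²·0.70] + 796.312 = 1266.29 + 796.312 = 2062.61.
Reliability = 2062.61 / 2501.6 = 0.8245.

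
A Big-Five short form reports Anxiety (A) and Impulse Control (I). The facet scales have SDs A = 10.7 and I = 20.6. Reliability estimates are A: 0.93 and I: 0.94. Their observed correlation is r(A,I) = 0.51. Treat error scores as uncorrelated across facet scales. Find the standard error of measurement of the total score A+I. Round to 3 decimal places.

5.786

Var(total) = 538.85 + 224.828 = 763.678.
True-score variance = 505.374 + 224.828 = 730.202, so reliability = 0.9562.
Error variance = 763.678 − 730.202 = 33.4759; SEM = √33.4759 = 5.786.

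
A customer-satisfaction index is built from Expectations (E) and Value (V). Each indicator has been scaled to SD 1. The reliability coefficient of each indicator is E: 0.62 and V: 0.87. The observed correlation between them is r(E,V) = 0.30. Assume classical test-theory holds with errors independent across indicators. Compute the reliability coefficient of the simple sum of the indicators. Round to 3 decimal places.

0.804

Var(E+V) = 2 + 2·[0.30] = 2 + 0.6 = 2.6.
Because errors are independent across components, Cov(Tᵢ,Tⱼ) = Cov(Xᵢ,Xⱼ); the off-diagonal part of the true-score variance is the same as above.
True-score variance = [0.62 + 0.87] + 0.6 = 1.49 + 0.6 = 2.09.
Reliability = 2.09 / 2.6 = 0.804.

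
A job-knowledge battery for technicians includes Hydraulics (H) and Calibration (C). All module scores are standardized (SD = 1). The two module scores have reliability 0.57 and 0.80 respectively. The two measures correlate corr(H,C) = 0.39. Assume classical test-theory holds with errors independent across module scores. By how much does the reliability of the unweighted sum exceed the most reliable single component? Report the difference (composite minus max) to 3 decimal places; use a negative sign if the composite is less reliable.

-0.027

Var(sum) = 2 + 0.78 = 2.78; true-score variance = 1.37 + 0.78 = 2.15; composite reliability = 0.7734.
Max component reliability = 0.8000.
Difference = 0.7734 − 0.8000 = -0.027.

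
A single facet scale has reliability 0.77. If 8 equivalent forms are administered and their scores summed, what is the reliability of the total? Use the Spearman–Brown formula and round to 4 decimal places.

ρ_k = kρ / (1 + (k−1)ρ) = 8·0.77 / (1 + 7·0.77) = 6.160 / 6.390 = 0.9640.

0.9640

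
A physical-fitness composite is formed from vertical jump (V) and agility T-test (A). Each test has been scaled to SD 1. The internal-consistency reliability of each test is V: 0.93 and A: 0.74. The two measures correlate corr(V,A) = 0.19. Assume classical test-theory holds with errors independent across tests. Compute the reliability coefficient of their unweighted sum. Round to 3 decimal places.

Var(V+A) = 2 + 2·[0.19] = 2 + 0.38 = 2.38.
Because errors are independent across components, Cov(Tᵢ,Tⱼ) = Cov(Xᵢ,Xⱼ); the off-diagonal part of the true-score variance is the same as above.
True-score variance = [0.93 + 0.74] + 0.38 = 1.67 + 0.38 = 2.05.
Reliability = 2.05 / 2.38 = 0.861.

0.861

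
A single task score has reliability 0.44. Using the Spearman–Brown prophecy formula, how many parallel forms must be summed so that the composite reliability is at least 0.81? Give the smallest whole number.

6

k ≥ ρ*(1−ρ₁)/(ρ₁(1−ρ*)) = 0.81·0.56 / (0.44·0.19) = 5.426.
Smallest integer k = 6.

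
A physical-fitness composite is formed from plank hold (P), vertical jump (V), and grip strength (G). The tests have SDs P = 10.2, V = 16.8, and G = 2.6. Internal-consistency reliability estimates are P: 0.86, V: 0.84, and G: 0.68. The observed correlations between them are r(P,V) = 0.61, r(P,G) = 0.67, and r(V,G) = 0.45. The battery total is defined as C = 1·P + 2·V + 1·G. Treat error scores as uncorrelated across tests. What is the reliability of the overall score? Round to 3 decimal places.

Var(C) = 10.2² + 2²·16.8² + 2.6² + 2·[2·10.2·16.8·0.61 + 10.2·2.6·0.67 + 2·16.8·2.6·0.45] = 1239.76 + 532.279 = 1772.04.
With uncorrelated errors the cross-covariances are all true-score covariance, so they carry over unchanged; only the diagonal terms shrink to ρᵢσᵢ².
True-score variance = [10.2²·0.86 + 2²·16.8²·0.84 + 2.6²·0.68] + 532.279 = 1042.4 + 532.279 = 1574.68.
Reliability = 1574.68 / 1772.04 = 0.889.

0.889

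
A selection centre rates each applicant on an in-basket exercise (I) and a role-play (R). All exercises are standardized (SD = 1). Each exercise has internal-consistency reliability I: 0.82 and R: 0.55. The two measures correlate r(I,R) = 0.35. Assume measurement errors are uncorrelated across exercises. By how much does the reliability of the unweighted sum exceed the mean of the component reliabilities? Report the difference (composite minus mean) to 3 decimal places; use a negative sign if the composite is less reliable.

0.082

Var(sum) = 2 + 0.7 = 2.7; true-score variance = 1.37 + 0.7 = 2.07; composite reliability = 0.7667.
Mean component reliability = 0.6850.
Difference = 0.7667 − 0.6850 = 0.082.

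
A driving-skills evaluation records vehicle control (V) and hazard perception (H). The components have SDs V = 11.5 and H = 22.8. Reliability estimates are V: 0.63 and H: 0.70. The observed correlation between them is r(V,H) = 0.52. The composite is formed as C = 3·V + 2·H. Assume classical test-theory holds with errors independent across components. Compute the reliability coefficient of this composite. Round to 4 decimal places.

Var(C) = 3²·11.5² + 2²·22.8² + 2·[6·11.5·22.8·0.52] = 3269.61 + 1636.13 = 4905.74.
Under uncorrelated errors the observed covariances equal the true-score covariances, so only the own-variance terms attenuate.
True-score variance = [3²·11.5²·0.63 + 2²·22.8²·0.70] + 1636.13 = 2205.41 + 1636.13 = 3841.54.
Reliability = 3841.54 / 4905.74 = 0.7831.

0.7831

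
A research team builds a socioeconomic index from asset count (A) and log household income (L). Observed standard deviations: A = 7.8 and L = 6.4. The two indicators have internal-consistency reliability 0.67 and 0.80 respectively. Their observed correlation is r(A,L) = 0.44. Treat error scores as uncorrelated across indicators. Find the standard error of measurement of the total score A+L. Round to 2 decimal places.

5.32

Var(total) = 101.8 + 43.9296 = 145.73.
True-score variance = 73.5308 + 43.9296 = 117.46, so reliability = 0.8060.
Error variance = 145.73 − 117.46 = 28.2692; SEM = √28.2692 = 5.32.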